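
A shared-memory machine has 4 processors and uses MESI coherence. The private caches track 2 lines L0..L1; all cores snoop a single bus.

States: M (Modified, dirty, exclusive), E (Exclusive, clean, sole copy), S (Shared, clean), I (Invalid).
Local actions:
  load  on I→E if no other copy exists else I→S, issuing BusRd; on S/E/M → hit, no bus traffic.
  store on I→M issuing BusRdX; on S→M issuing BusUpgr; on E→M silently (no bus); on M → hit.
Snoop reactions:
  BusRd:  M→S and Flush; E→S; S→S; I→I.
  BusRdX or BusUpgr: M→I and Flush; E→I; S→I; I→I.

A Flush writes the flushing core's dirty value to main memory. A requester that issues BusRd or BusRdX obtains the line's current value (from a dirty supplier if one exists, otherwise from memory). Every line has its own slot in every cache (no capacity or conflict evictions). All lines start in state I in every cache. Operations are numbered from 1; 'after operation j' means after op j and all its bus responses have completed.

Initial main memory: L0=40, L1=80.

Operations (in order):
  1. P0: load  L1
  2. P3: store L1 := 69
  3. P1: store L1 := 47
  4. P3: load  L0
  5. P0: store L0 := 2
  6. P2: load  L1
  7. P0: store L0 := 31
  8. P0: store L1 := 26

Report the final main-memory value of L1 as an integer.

memory[L1] = 47

1. P0: load  L1  bus=[BusRd]  L1: P0=E P1=I P2=I P3=I  mem[L1]=80
2. P3: store L1 := 69  bus=[BusRdX]  L1: P0=I P1=I P2=I P3=M  mem[L1]=80
3. P1: store L1 := 47  bus=[BusRdX,Flush]  L1: P0=I P1=M P2=I P3=I  mem[L1]=69
4. P3: load  L0  bus=[BusRd]  L0: P0=I P1=I P2=I P3=E  mem[L0]=40
5. P0: store L0 := 2  bus=[BusRdX]  L0: P0=M P1=I P2=I P3=I  mem[L0]=40
6. P2: load  L1  bus=[BusRd,Flush]  L1: P0=I P1=S P2=S P3=I  mem[L1]=47
7. P0: store L0 := 31  bus=[-]  L0: P0=M P1=I P2=I P3=I  mem[L0]=40
8. P0: store L1 := 26  bus=[BusRdX]  L1: P0=M P1=I P2=I P3=I  mem[L1]=47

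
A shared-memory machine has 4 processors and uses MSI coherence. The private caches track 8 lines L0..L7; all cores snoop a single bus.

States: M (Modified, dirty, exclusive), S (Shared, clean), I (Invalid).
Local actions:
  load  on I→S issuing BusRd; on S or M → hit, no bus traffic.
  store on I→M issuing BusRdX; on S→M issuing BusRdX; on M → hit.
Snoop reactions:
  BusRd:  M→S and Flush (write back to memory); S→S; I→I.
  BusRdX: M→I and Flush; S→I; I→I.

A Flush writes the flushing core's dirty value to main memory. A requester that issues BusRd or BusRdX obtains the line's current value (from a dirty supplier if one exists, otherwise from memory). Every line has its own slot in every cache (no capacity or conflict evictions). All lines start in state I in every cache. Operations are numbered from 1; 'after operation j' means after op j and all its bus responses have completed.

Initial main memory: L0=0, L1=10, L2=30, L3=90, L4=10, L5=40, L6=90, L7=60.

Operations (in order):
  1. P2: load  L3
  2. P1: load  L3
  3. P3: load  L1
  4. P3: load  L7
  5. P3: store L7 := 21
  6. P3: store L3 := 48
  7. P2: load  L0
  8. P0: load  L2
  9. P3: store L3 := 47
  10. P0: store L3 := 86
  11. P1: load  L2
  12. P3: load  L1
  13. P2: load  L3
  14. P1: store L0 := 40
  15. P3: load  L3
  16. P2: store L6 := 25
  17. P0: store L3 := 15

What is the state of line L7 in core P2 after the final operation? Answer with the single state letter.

  op1 P2: load  L3 → I/I/S/I on L3; bus BusRd; mem=90
  op2 P1: load  L3 → I/S/S/I on L3; bus BusRd; mem=90
  op3 P3: load  L1 → I/I/I/S on L1; bus BusRd; mem=10
  op4 P3: load  L7 → I/I/I/S on L7; bus BusRd; mem=60
  op5 P3: store L7 := 21 → I/I/I/M on L7; bus BusRdX; mem=60
  op6 P3: store L3 := 48 → I/I/I/M on L3; bus BusRdX; mem=90
  op7 P2: load  L0 → I/I/S/I on L0; bus BusRd; mem=0
  op8 P0: load  L2 → S/I/I/I on L2; bus BusRd; mem=30
  op9 P3: store L3 := 47 → I/I/I/M on L3; bus (none); mem=90
  op10 P0: store L3 := 86 → M/I/I/I on L3; bus BusRdX Flush; mem=47
  op11 P1: load  L2 → S/S/I/I on L2; bus BusRd; mem=30
  op12 P3: load  L1 → I/I/I/S on L1; bus (none); mem=10
  op13 P2: load  L3 → S/I/S/I on L3; bus BusRd Flush; mem=86
  op14 P1: store L0 := 40 → I/M/I/I on L0; bus BusRdX; mem=0
  op15 P3: load  L3 → S/I/S/S on L3; bus BusRd; mem=86
  op16 P2: store L6 := 25 → I/I/M/I on L6; bus BusRdX; mem=90
  op17 P0: store L3 := 15 → M/I/I/I on L3; bus BusRdX; mem=86

state = I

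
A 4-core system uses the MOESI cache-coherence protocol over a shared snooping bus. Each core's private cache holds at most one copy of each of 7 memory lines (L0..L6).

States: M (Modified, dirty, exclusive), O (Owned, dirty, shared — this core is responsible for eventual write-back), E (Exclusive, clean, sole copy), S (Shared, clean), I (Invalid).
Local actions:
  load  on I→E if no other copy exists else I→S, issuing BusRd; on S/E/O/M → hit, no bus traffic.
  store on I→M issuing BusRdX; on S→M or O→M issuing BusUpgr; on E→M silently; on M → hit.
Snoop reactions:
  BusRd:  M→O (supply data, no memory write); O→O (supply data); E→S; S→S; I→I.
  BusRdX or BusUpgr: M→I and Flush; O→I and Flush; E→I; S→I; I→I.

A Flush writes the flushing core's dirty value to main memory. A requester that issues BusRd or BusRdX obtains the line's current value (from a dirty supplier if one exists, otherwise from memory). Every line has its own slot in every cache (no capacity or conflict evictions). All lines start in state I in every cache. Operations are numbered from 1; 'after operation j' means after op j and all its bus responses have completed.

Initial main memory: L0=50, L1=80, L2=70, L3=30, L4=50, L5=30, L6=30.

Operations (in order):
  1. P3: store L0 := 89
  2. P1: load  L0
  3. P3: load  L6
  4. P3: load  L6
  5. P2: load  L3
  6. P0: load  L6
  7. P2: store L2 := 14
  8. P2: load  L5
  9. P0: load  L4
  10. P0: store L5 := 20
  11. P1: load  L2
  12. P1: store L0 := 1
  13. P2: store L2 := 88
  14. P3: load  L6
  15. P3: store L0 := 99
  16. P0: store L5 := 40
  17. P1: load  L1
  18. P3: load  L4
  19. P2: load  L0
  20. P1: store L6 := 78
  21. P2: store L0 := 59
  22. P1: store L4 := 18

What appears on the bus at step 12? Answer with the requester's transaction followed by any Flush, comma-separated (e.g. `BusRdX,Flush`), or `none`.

bus = BusUpgr,Flush

1. P3: store L0 := 89  bus=[BusRdX]  L0: P0=I P1=I P2=I P3=M  mem[L0]=50
2. P1: load  L0  bus=[BusRd]  L0: P0=I P1=S P2=I P3=O  mem[L0]=50
3. P3: load  L6  bus=[BusRd]  L6: P0=I P1=I P2=I P3=E  mem[L6]=30
4. P3: load  L6  bus=[-]  L6: P0=I P1=I P2=I P3=E  mem[L6]=30
5. P2: load  L3  bus=[BusRd]  L3: P0=I P1=I P2=E P3=I  mem[L3]=30
6. P0: load  L6  bus=[BusRd]  L6: P0=S P1=I P2=I P3=S  mem[L6]=30
7. P2: store L2 := 14  bus=[BusRdX]  L2: P0=I P1=I P2=M P3=I  mem[L2]=70
8. P2: load  L5  bus=[BusRd]  L5: P0=I P1=I P2=E P3=I  mem[L5]=30
9. P0: load  L4  bus=[BusRd]  L4: P0=E P1=I P2=I P3=I  mem[L4]=50
10. P0: store L5 := 20  bus=[BusRdX]  L5: P0=M P1=I P2=I P3=I  mem[L5]=30
11. P1: load  L2  bus=[BusRd]  L2: P0=I P1=S P2=O P3=I  mem[L2]=70
12. P1: store L0 := 1  bus=[BusUpgr,Flush]  L0: P0=I P1=M P2=I P3=I  mem[L0]=89
13. P2: store L2 := 88  bus=[BusUpgr]  L2: P0=I P1=I P2=M P3=I  mem[L2]=70
14. P3: load  L6  bus=[-]  L6: P0=S P1=I P2=I P3=S  mem[L6]=30
15. P3: store L0 := 99  bus=[BusRdX,Flush]  L0: P0=I P1=I P2=I P3=M  mem[L0]=1
16. P0: store L5 := 40  bus=[-]  L5: P0=M P1=I P2=I P3=I  mem[L5]=30
17. P1: load  L1  bus=[BusRd]  L1: P0=I P1=E P2=I P3=I  mem[L1]=80
18. P3: load  L4  bus=[BusRd]  L4: P0=S P1=I P2=I P3=S  mem[L4]=50
19. P2: load  L0  bus=[BusRd]  L0: P0=I P1=I P2=S P3=O  mem[L0]=1
20. P1: store L6 := 78  bus=[BusRdX]  L6: P0=I P1=M P2=I P3=I  mem[L6]=30
21. P2: store L0 := 59  bus=[BusUpgr,Flush]  L0: P0=I P1=I P2=M P3=I  mem[L0]=99
22. P1: store L4 := 18  bus=[BusRdX]  L4: P0=I P1=M P2=I P3=I  mem[L4]=50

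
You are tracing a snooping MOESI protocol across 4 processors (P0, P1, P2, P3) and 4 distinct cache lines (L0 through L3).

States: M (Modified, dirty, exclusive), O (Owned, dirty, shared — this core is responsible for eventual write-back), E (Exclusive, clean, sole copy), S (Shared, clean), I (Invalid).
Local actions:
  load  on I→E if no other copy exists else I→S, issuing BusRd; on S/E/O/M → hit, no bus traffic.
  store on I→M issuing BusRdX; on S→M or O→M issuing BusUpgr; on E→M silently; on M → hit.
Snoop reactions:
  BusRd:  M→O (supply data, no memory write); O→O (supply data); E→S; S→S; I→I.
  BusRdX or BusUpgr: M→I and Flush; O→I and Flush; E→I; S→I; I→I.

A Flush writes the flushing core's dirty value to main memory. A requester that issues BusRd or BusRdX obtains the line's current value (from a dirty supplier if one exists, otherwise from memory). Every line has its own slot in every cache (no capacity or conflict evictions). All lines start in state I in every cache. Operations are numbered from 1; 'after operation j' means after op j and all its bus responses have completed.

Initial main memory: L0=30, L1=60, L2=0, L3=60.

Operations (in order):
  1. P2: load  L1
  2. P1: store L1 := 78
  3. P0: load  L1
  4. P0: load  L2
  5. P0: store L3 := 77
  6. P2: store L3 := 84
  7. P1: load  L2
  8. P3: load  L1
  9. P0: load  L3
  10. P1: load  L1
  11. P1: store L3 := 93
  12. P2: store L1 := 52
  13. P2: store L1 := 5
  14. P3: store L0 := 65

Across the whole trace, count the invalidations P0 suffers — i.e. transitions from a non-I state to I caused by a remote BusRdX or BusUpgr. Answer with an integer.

invalidations = 3

step 1: P2: load  L1  ⟶  IIEI  (L1)  txn=BusRd  M[L1]=60
step 2: P1: store L1 := 78  ⟶  IMII  (L1)  txn=BusRdX  M[L1]=60
step 3: P0: load  L1  ⟶  SOII  (L1)  txn=BusRd  M[L1]=60
step 4: P0: load  L2  ⟶  EIII  (L2)  txn=BusRd  M[L2]=0
step 5: P0: store L3 := 77  ⟶  MIII  (L3)  txn=BusRdX  M[L3]=60
step 6: P2: store L3 := 84  ⟶  IIMI  (L3)  txn=BusRdX+Flush  M[L3]=77
step 7: P1: load  L2  ⟶  SSII  (L2)  txn=BusRd  M[L2]=0
step 8: P3: load  L1  ⟶  SOIS  (L1)  txn=BusRd  M[L1]=60
step 9: P0: load  L3  ⟶  SIOI  (L3)  txn=BusRd  M[L3]=77
step 10: P1: load  L1  ⟶  SOIS  (L1)  txn=∅  M[L1]=60
step 11: P1: store L3 := 93  ⟶  IMII  (L3)  txn=BusRdX+Flush  M[L3]=84
step 12: P2: store L1 := 52  ⟶  IIMI  (L1)  txn=BusRdX+Flush  M[L1]=78
step 13: P2: store L1 := 5  ⟶  IIMI  (L1)  txn=∅  M[L1]=78
step 14: P3: store L0 := 65  ⟶  IIIM  (L0)  txn=BusRdX  M[L0]=30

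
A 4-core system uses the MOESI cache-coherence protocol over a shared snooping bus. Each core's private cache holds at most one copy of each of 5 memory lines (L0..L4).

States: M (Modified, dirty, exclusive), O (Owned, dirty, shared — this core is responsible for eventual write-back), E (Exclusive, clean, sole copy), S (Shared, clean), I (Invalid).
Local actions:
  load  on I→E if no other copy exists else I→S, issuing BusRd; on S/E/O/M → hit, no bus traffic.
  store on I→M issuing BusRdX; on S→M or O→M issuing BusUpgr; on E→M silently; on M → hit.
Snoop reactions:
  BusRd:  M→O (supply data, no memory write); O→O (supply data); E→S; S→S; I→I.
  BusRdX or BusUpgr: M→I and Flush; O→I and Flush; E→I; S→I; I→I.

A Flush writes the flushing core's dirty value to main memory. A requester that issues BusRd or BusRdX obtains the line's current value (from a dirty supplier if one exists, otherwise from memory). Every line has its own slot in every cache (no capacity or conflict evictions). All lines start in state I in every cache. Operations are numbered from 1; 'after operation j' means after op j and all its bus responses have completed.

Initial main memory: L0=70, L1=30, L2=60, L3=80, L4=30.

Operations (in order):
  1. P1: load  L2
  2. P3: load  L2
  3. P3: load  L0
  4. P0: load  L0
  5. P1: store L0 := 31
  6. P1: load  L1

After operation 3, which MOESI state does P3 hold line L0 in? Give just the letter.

[1] P1: load  L2 | P0:I, P1:E(60), P2:I, P3:I | bus: BusRd
[2] P3: load  L2 | P0:I, P1:S(60), P2:I, P3:S(60) | bus: BusRd
[3] P3: load  L0 | P0:I, P1:I, P2:I, P3:E(70) | bus: BusRd
[4] P0: load  L0 | P0:S(70), P1:I, P2:I, P3:S(70) | bus: BusRd
[5] P1: store L0 := 31 | P0:I, P1:M(31), P2:I, P3:I | bus: BusRdX
[6] P1: load  L1 | P0:I, P1:E(30), P2:I, P3:I | bus: BusRd

state = E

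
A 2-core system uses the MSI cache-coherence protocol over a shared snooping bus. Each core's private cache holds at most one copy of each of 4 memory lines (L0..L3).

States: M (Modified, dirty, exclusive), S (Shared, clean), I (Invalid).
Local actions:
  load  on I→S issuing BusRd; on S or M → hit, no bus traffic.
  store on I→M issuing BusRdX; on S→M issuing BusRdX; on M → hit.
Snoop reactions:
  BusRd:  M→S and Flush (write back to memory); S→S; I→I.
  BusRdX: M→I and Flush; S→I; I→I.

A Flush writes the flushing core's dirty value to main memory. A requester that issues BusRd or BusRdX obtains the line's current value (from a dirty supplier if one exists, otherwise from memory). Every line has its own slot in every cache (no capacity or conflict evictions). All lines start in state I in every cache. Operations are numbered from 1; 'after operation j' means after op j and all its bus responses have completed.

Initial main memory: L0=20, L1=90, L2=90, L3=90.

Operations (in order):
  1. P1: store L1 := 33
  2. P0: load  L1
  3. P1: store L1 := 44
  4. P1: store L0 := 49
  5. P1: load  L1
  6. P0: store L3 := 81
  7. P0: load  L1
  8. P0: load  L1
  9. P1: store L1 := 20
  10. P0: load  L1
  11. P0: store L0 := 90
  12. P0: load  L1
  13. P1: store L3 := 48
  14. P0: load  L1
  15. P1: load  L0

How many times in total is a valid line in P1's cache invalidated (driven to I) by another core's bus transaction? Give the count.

invalidations = 1

1. P1: store L1 := 33  bus=[BusRdX]  L1: P0=I P1=M  mem[L1]=90
2. P0: load  L1  bus=[BusRd,Flush]  L1: P0=S P1=S  mem[L1]=33
3. P1: store L1 := 44  bus=[BusRdX]  L1: P0=I P1=M  mem[L1]=33
4. P1: store L0 := 49  bus=[BusRdX]  L0: P0=I P1=M  mem[L0]=20
5. P1: load  L1  bus=[-]  L1: P0=I P1=M  mem[L1]=33
6. P0: store L3 := 81  bus=[BusRdX]  L3: P0=M P1=I  mem[L3]=90
7. P0: load  L1  bus=[BusRd,Flush]  L1: P0=S P1=S  mem[L1]=44
8. P0: load  L1  bus=[-]  L1: P0=S P1=S  mem[L1]=44
9. P1: store L1 := 20  bus=[BusRdX]  L1: P0=I P1=M  mem[L1]=44
10. P0: load  L1  bus=[BusRd,Flush]  L1: P0=S P1=S  mem[L1]=20
11. P0: store L0 := 90  bus=[BusRdX,Flush]  L0: P0=M P1=I  mem[L0]=49
12. P0: load  L1  bus=[-]  L1: P0=S P1=S  mem[L1]=20
13. P1: store L3 := 48  bus=[BusRdX,Flush]  L3: P0=I P1=M  mem[L3]=81
14. P0: load  L1  bus=[-]  L1: P0=S P1=S  mem[L1]=20
15. P1: load  L0  bus=[BusRd,Flush]  L0: P0=S P1=S  mem[L0]=90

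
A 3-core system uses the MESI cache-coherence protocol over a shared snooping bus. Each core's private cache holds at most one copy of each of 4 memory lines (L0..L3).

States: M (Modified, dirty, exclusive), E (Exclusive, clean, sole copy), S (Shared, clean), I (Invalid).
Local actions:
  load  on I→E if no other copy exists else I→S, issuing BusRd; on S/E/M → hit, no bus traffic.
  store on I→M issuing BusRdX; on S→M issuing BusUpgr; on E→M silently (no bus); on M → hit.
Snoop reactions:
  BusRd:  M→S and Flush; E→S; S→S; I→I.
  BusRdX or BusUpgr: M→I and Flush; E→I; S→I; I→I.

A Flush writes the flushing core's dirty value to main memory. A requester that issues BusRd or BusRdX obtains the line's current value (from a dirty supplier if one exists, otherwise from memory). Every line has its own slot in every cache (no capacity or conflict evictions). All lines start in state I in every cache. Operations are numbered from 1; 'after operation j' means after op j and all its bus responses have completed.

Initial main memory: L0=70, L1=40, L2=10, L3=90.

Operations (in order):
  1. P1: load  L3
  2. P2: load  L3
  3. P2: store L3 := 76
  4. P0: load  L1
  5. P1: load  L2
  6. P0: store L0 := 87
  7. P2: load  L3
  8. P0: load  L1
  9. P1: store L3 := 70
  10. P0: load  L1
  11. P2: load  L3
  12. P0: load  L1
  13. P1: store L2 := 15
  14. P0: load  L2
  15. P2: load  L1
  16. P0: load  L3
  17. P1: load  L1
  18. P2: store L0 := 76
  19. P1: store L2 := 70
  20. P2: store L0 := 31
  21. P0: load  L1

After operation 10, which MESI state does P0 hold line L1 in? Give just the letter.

1. P1: load  L3  bus=[BusRd]  L3: P0=I P1=E P2=I  mem[L3]=90
2. P2: load  L3  bus=[BusRd]  L3: P0=I P1=S P2=S  mem[L3]=90
3. P2: store L3 := 76  bus=[BusUpgr]  L3: P0=I P1=I P2=M  mem[L3]=90
4. P0: load  L1  bus=[BusRd]  L1: P0=E P1=I P2=I  mem[L1]=40
5. P1: load  L2  bus=[BusRd]  L2: P0=I P1=E P2=I  mem[L2]=10
6. P0: store L0 := 87  bus=[BusRdX]  L0: P0=M P1=I P2=I  mem[L0]=70
7. P2: load  L3  bus=[-]  L3: P0=I P1=I P2=M  mem[L3]=90
8. P0: load  L1  bus=[-]  L1: P0=E P1=I P2=I  mem[L1]=40
9. P1: store L3 := 70  bus=[BusRdX,Flush]  L3: P0=I P1=M P2=I  mem[L3]=76
10. P0: load  L1  bus=[-]  L1: P0=E P1=I P2=I  mem[L1]=40
11. P2: load  L3  bus=[BusRd,Flush]  L3: P0=I P1=S P2=S  mem[L3]=70
12. P0: load  L1  bus=[-]  L1: P0=E P1=I P2=I  mem[L1]=40
13. P1: store L2 := 15  bus=[-]  L2: P0=I P1=M P2=I  mem[L2]=10
14. P0: load  L2  bus=[BusRd,Flush]  L2: P0=S P1=S P2=I  mem[L2]=15
15. P2: load  L1  bus=[BusRd]  L1: P0=S P1=I P2=S  mem[L1]=40
16. P0: load  L3  bus=[BusRd]  L3: P0=S P1=S P2=S  mem[L3]=70
17. P1: load  L1  bus=[BusRd]  L1: P0=S P1=S P2=S  mem[L1]=40
18. P2: store L0 := 76  bus=[BusRdX,Flush]  L0: P0=I P1=I P2=M  mem[L0]=87
19. P1: store L2 := 70  bus=[BusUpgr]  L2: P0=I P1=M P2=I  mem[L2]=15
20. P2: store L0 := 31  bus=[-]  L0: P0=I P1=I P2=M  mem[L0]=87
21. P0: load  L1  bus=[-]  L1: P0=S P1=S P2=S  mem[L1]=40

state = E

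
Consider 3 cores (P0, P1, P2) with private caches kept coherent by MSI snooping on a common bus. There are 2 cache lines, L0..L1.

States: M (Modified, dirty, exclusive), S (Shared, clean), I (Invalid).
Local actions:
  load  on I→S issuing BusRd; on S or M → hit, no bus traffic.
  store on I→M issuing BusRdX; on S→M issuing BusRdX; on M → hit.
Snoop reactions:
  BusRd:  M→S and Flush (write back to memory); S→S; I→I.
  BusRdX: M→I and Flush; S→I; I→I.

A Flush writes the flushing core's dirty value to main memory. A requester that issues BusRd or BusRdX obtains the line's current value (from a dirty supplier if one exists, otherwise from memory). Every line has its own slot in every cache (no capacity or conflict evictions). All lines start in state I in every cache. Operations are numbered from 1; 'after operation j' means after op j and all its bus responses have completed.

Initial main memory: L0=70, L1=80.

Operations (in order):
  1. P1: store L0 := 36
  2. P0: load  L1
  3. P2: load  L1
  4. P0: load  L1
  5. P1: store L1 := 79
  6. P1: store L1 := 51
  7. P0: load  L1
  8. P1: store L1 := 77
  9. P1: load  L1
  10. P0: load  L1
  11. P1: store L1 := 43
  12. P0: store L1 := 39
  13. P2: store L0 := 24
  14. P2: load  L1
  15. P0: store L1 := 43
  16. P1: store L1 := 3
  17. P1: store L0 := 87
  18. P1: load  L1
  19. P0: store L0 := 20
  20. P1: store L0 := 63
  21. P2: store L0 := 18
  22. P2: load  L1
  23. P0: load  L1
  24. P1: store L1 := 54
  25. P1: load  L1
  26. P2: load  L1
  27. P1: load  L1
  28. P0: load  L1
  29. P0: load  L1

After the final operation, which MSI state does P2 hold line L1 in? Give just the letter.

[1] P1: store L0 := 36 | P0:I, P1:M(36), P2:I | bus: BusRdX
[2] P0: load  L1 | P0:S(80), P1:I, P2:I | bus: BusRd
[3] P2: load  L1 | P0:S(80), P1:I, P2:S(80) | bus: BusRd
[4] P0: load  L1 | P0:S(80), P1:I, P2:S(80) | bus: none
[5] P1: store L1 := 79 | P0:I, P1:M(79), P2:I | bus: BusRdX
[6] P1: store L1 := 51 | P0:I, P1:M(51), P2:I | bus: none
[7] P0: load  L1 | P0:S(51), P1:S(51), P2:I | bus: BusRd,Flush
[8] P1: store L1 := 77 | P0:I, P1:M(77), P2:I | bus: BusRdX
[9] P1: load  L1 | P0:I, P1:M(77), P2:I | bus: none
[10] P0: load  L1 | P0:S(77), P1:S(77), P2:I | bus: BusRd,Flush
[11] P1: store L1 := 43 | P0:I, P1:M(43), P2:I | bus: BusRdX
[12] P0: store L1 := 39 | P0:M(39), P1:I, P2:I | bus: BusRdX,Flush
[13] P2: store L0 := 24 | P0:I, P1:I, P2:M(24) | bus: BusRdX,Flush
[14] P2: load  L1 | P0:S(39), P1:I, P2:S(39) | bus: BusRd,Flush
[15] P0: store L1 := 43 | P0:M(43), P1:I, P2:I | bus: BusRdX
[16] P1: store L1 := 3 | P0:I, P1:M(3), P2:I | bus: BusRdX,Flush
[17] P1: store L0 := 87 | P0:I, P1:M(87), P2:I | bus: BusRdX,Flush
[18] P1: load  L1 | P0:I, P1:M(3), P2:I | bus: none
[19] P0: store L0 := 20 | P0:M(20), P1:I, P2:I | bus: BusRdX,Flush
[20] P1: store L0 := 63 | P0:I, P1:M(63), P2:I | bus: BusRdX,Flush
[21] P2: store L0 := 18 | P0:I, P1:I, P2:M(18) | bus: BusRdX,Flush
[22] P2: load  L1 | P0:I, P1:S(3), P2:S(3) | bus: BusRd,Flush
[23] P0: load  L1 | P0:S(3), P1:S(3), P2:S(3) | bus: BusRd
[24] P1: store L1 := 54 | P0:I, P1:M(54), P2:I | bus: BusRdX
[25] P1: load  L1 | P0:I, P1:M(54), P2:I | bus: none
[26] P2: load  L1 | P0:I, P1:S(54), P2:S(54) | bus: BusRd,Flush
[27] P1: load  L1 | P0:I, P1:S(54), P2:S(54) | bus: none
[28] P0: load  L1 | P0:S(54), P1:S(54), P2:S(54) | bus: BusRd
[29] P0: load  L1 | P0:S(54), P1:S(54), P2:S(54) | bus: none

state = S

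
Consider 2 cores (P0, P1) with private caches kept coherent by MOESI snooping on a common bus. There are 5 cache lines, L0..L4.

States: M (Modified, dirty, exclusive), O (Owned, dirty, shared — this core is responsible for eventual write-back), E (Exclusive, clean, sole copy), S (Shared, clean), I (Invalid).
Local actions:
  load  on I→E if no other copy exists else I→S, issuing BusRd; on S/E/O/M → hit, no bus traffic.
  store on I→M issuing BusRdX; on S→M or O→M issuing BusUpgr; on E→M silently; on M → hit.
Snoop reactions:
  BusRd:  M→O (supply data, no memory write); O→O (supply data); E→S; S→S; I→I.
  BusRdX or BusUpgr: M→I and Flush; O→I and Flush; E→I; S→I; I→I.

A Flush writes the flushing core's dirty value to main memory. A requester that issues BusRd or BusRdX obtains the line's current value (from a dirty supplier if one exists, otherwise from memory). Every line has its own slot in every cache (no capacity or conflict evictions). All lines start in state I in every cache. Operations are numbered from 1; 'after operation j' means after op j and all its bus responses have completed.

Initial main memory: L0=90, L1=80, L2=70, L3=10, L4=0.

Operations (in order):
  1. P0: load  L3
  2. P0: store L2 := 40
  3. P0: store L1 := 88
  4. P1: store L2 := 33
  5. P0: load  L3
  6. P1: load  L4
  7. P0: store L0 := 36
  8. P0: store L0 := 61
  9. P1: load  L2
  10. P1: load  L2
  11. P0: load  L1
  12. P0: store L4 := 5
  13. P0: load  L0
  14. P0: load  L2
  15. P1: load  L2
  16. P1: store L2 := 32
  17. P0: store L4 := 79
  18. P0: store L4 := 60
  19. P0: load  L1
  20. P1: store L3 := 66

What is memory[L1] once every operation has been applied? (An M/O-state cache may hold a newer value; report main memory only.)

step 1: P0: load  L3  ⟶  EI  (L3)  txn=BusRd  M[L3]=10
step 2: P0: store L2 := 40  ⟶  MI  (L2)  txn=BusRdX  M[L2]=70
step 3: P0: store L1 := 88  ⟶  MI  (L1)  txn=BusRdX  M[L1]=80
step 4: P1: store L2 := 33  ⟶  IM  (L2)  txn=BusRdX+Flush  M[L2]=40
step 5: P0: load  L3  ⟶  EI  (L3)  txn=∅  M[L3]=10
step 6: P1: load  L4  ⟶  IE  (L4)  txn=BusRd  M[L4]=0
step 7: P0: store L0 := 36  ⟶  MI  (L0)  txn=BusRdX  M[L0]=90
step 8: P0: store L0 := 61  ⟶  MI  (L0)  txn=∅  M[L0]=90
step 9: P1: load  L2  ⟶  IM  (L2)  txn=∅  M[L2]=40
step 10: P1: load  L2  ⟶  IM  (L2)  txn=∅  M[L2]=40
step 11: P0: load  L1  ⟶  MI  (L1)  txn=∅  M[L1]=80
step 12: P0: store L4 := 5  ⟶  MI  (L4)  txn=BusRdX  M[L4]=0
step 13: P0: load  L0  ⟶  MI  (L0)  txn=∅  M[L0]=90
step 14: P0: load  L2  ⟶  SO  (L2)  txn=BusRd  M[L2]=40
step 15: P1: load  L2  ⟶  SO  (L2)  txn=∅  M[L2]=40
step 16: P1: store L2 := 32  ⟶  IM  (L2)  txn=BusUpgr  M[L2]=40
step 17: P0: store L4 := 79  ⟶  MI  (L4)  txn=∅  M[L4]=0
step 18: P0: store L4 := 60  ⟶  MI  (L4)  txn=∅  M[L4]=0
step 19: P0: load  L1  ⟶  MI  (L1)  txn=∅  M[L1]=80
step 20: P1: store L3 := 66  ⟶  IM  (L3)  txn=BusRdX  M[L3]=10

memory[L1] = 80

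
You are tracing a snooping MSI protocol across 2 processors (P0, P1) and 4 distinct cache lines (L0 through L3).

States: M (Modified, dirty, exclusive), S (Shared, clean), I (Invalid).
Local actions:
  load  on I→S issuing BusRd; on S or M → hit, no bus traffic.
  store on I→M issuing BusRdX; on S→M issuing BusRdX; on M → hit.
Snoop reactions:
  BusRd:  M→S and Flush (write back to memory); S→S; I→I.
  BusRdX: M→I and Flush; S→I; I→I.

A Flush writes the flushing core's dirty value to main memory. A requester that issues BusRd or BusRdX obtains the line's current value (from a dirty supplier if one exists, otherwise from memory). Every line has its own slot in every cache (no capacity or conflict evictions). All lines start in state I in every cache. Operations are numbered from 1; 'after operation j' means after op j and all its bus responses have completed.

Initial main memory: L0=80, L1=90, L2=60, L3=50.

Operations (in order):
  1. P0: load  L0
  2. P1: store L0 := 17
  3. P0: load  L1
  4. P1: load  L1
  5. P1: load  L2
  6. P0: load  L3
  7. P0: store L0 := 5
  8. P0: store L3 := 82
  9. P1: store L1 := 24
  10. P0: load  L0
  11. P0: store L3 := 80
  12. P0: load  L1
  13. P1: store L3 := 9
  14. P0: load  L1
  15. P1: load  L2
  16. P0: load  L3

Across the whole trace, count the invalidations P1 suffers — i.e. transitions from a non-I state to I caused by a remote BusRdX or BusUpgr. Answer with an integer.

invalidations = 1

[1] P0: load  L0 | P0:S(80), P1:I | bus: BusRd
[2] P1: store L0 := 17 | P0:I, P1:M(17) | bus: BusRdX
[3] P0: load  L1 | P0:S(90), P1:I | bus: BusRd
[4] P1: load  L1 | P0:S(90), P1:S(90) | bus: BusRd
[5] P1: load  L2 | P0:I, P1:S(60) | bus: BusRd
[6] P0: load  L3 | P0:S(50), P1:I | bus: BusRd
[7] P0: store L0 := 5 | P0:M(5), P1:I | bus: BusRdX,Flush
[8] P0: store L3 := 82 | P0:M(82), P1:I | bus: BusRdX
[9] P1: store L1 := 24 | P0:I, P1:M(24) | bus: BusRdX
[10] P0: load  L0 | P0:M(5), P1:I | bus: none
[11] P0: store L3 := 80 | P0:M(80), P1:I | bus: none
[12] P0: load  L1 | P0:S(24), P1:S(24) | bus: BusRd,Flush
[13] P1: store L3 := 9 | P0:I, P1:M(9) | bus: BusRdX,Flush
[14] P0: load  L1 | P0:S(24), P1:S(24) | bus: none
[15] P1: load  L2 | P0:I, P1:S(60) | bus: none
[16] P0: load  L3 | P0:S(9), P1:S(9) | bus: BusRd,Flush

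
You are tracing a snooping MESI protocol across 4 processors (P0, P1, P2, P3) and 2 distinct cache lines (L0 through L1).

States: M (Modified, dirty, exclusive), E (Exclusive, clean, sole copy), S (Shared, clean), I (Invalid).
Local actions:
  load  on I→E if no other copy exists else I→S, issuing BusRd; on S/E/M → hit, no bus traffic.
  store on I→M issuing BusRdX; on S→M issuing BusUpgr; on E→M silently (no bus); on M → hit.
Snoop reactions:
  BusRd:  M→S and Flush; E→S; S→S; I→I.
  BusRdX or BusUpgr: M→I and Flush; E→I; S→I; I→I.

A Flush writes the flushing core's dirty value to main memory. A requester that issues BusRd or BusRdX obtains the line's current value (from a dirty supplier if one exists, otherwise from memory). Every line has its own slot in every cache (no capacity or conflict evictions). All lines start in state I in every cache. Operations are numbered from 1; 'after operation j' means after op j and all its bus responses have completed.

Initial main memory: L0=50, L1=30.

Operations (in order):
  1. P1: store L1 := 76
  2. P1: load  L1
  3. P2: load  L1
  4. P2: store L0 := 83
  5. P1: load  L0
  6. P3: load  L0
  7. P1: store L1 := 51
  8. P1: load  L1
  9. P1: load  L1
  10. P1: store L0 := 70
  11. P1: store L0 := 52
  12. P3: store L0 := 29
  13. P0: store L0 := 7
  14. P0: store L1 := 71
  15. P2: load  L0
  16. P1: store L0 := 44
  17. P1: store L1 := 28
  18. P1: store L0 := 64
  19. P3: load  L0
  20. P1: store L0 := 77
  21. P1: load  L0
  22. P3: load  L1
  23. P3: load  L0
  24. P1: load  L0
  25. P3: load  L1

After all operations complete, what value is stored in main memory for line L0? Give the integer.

step 1: P1: store L1 := 76  ⟶  IMII  (L1)  txn=BusRdX  M[L1]=30
step 2: P1: load  L1  ⟶  IMII  (L1)  txn=∅  M[L1]=30
step 3: P2: load  L1  ⟶  ISSI  (L1)  txn=BusRd+Flush  M[L1]=76
step 4: P2: store L0 := 83  ⟶  IIMI  (L0)  txn=BusRdX  M[L0]=50
step 5: P1: load  L0  ⟶  ISSI  (L0)  txn=BusRd+Flush  M[L0]=83
step 6: P3: load  L0  ⟶  ISSS  (L0)  txn=BusRd  M[L0]=83
step 7: P1: store L1 := 51  ⟶  IMII  (L1)  txn=BusUpgr  M[L1]=76
step 8: P1: load  L1  ⟶  IMII  (L1)  txn=∅  M[L1]=76
step 9: P1: load  L1  ⟶  IMII  (L1)  txn=∅  M[L1]=76
step 10: P1: store L0 := 70  ⟶  IMII  (L0)  txn=BusUpgr  M[L0]=83
step 11: P1: store L0 := 52  ⟶  IMII  (L0)  txn=∅  M[L0]=83
step 12: P3: store L0 := 29  ⟶  IIIM  (L0)  txn=BusRdX+Flush  M[L0]=52
step 13: P0: store L0 := 7  ⟶  MIII  (L0)  txn=BusRdX+Flush  M[L0]=29
step 14: P0: store L1 := 71  ⟶  MIII  (L1)  txn=BusRdX+Flush  M[L1]=51
step 15: P2: load  L0  ⟶  SISI  (L0)  txn=BusRd+Flush  M[L0]=7
step 16: P1: store L0 := 44  ⟶  IMII  (L0)  txn=BusRdX  M[L0]=7
step 17: P1: store L1 := 28  ⟶  IMII  (L1)  txn=BusRdX+Flush  M[L1]=71
step 18: P1: store L0 := 64  ⟶  IMII  (L0)  txn=∅  M[L0]=7
step 19: P3: load  L0  ⟶  ISIS  (L0)  txn=BusRd+Flush  M[L0]=64
step 20: P1: store L0 := 77  ⟶  IMII  (L0)  txn=BusUpgr  M[L0]=64
step 21: P1: load  L0  ⟶  IMII  (L0)  txn=∅  M[L0]=64
step 22: P3: load  L1  ⟶  ISIS  (L1)  txn=BusRd+Flush  M[L1]=28
step 23: P3: load  L0  ⟶  ISIS  (L0)  txn=BusRd+Flush  M[L0]=77
step 24: P1: load  L0  ⟶  ISIS  (L0)  txn=∅  M[L0]=77
step 25: P3: load  L1  ⟶  ISIS  (L1)  txn=∅  M[L1]=28

memory[L0] = 77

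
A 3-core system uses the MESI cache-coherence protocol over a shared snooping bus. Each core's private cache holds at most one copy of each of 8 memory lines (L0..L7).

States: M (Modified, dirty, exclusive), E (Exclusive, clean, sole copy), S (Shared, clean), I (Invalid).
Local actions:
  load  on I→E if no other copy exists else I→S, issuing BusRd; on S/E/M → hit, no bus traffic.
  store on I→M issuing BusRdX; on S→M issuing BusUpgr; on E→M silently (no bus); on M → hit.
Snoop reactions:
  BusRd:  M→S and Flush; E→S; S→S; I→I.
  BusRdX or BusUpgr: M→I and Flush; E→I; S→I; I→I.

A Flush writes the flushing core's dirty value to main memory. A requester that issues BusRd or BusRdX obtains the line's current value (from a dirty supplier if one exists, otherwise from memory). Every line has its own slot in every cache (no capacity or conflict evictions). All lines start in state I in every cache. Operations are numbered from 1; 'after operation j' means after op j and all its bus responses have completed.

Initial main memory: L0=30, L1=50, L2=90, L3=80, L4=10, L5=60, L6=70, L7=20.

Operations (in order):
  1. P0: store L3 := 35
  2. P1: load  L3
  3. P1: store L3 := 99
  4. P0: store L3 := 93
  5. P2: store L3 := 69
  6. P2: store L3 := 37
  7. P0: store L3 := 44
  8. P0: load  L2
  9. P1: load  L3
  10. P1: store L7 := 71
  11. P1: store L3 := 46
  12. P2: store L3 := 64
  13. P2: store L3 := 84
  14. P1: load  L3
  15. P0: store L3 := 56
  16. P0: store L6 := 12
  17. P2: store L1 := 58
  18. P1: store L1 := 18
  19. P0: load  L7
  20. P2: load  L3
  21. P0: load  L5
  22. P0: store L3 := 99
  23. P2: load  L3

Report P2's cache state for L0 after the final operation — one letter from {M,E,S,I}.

step 1: P0: store L3 := 35  ⟶  MII  (L3)  txn=BusRdX  M[L3]=80
step 2: P1: load  L3  ⟶  SSI  (L3)  txn=BusRd+Flush  M[L3]=35
step 3: P1: store L3 := 99  ⟶  IMI  (L3)  txn=BusUpgr  M[L3]=35
step 4: P0: store L3 := 93  ⟶  MII  (L3)  txn=BusRdX+Flush  M[L3]=99
step 5: P2: store L3 := 69  ⟶  IIM  (L3)  txn=BusRdX+Flush  M[L3]=93
step 6: P2: store L3 := 37  ⟶  IIM  (L3)  txn=∅  M[L3]=93
step 7: P0: store L3 := 44  ⟶  MII  (L3)  txn=BusRdX+Flush  M[L3]=37
step 8: P0: load  L2  ⟶  EII  (L2)  txn=BusRd  M[L2]=90
step 9: P1: load  L3  ⟶  SSI  (L3)  txn=BusRd+Flush  M[L3]=44
step 10: P1: store L7 := 71  ⟶  IMI  (L7)  txn=BusRdX  M[L7]=20
step 11: P1: store L3 := 46  ⟶  IMI  (L3)  txn=BusUpgr  M[L3]=44
step 12: P2: store L3 := 64  ⟶  IIM  (L3)  txn=BusRdX+Flush  M[L3]=46
step 13: P2: store L3 := 84  ⟶  IIM  (L3)  txn=∅  M[L3]=46
step 14: P1: load  L3  ⟶  ISS  (L3)  txn=BusRd+Flush  M[L3]=84
step 15: P0: store L3 := 56  ⟶  MII  (L3)  txn=BusRdX  M[L3]=84
step 16: P0: store L6 := 12  ⟶  MII  (L6)  txn=BusRdX  M[L6]=70
step 17: P2: store L1 := 58  ⟶  IIM  (L1)  txn=BusRdX  M[L1]=50
step 18: P1: store L1 := 18  ⟶  IMI  (L1)  txn=BusRdX+Flush  M[L1]=58
step 19: P0: load  L7  ⟶  SSI  (L7)  txn=BusRd+Flush  M[L7]=71
step 20: P2: load  L3  ⟶  SIS  (L3)  txn=BusRd+Flush  M[L3]=56
step 21: P0: load  L5  ⟶  EII  (L5)  txn=BusRd  M[L5]=60
step 22: P0: store L3 := 99  ⟶  MII  (L3)  txn=BusUpgr  M[L3]=56
step 23: P2: load  L3  ⟶  SIS  (L3)  txn=BusRd+Flush  M[L3]=99

state = I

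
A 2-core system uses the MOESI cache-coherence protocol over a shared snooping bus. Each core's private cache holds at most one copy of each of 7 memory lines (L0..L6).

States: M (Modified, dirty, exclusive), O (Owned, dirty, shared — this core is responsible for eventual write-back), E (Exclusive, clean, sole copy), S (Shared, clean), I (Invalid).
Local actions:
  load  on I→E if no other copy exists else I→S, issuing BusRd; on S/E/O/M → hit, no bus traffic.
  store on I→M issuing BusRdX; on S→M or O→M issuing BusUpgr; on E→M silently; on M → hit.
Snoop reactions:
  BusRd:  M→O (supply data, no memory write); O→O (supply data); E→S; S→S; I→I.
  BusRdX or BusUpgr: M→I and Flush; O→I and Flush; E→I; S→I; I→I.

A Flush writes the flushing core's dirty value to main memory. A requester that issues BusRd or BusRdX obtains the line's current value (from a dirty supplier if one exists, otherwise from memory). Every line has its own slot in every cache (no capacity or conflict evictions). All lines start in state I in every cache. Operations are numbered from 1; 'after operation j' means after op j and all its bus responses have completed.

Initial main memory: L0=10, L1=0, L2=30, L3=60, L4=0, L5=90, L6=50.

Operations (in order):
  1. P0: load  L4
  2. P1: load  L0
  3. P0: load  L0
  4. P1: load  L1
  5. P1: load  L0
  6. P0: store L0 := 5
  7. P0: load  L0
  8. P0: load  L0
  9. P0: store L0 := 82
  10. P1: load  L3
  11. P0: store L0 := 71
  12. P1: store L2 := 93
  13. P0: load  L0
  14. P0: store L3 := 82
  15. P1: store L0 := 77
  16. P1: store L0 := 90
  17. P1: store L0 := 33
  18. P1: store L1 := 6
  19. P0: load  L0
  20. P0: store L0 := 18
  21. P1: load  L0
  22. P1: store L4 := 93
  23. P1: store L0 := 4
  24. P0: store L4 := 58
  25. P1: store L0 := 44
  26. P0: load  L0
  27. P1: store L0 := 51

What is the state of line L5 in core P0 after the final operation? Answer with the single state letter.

[1] P0: load  L4 | P0:E(0), P1:I | bus: BusRd
[2] P1: load  L0 | P0:I, P1:E(10) | bus: BusRd
[3] P0: load  L0 | P0:S(10), P1:S(10) | bus: BusRd
[4] P1: load  L1 | P0:I, P1:E(0) | bus: BusRd
[5] P1: load  L0 | P0:S(10), P1:S(10) | bus: none
[6] P0: store L0 := 5 | P0:M(5), P1:I | bus: BusUpgr
[7] P0: load  L0 | P0:M(5), P1:I | bus: none
[8] P0: load  L0 | P0:M(5), P1:I | bus: none
[9] P0: store L0 := 82 | P0:M(82), P1:I | bus: none
[10] P1: load  L3 | P0:I, P1:E(60) | bus: BusRd
[11] P0: store L0 := 71 | P0:M(71), P1:I | bus: none
[12] P1: store L2 := 93 | P0:I, P1:M(93) | bus: BusRdX
[13] P0: load  L0 | P0:M(71), P1:I | bus: none
[14] P0: store L3 := 82 | P0:M(82), P1:I | bus: BusRdX
[15] P1: store L0 := 77 | P0:I, P1:M(77) | bus: BusRdX,Flush
[16] P1: store L0 := 90 | P0:I, P1:M(90) | bus: none
[17] P1: store L0 := 33 | P0:I, P1:M(33) | bus: none
[18] P1: store L1 := 6 | P0:I, P1:M(6) | bus: none
[19] P0: load  L0 | P0:S(33), P1:O(33) | bus: BusRd
[20] P0: store L0 := 18 | P0:M(18), P1:I | bus: BusUpgr,Flush
[21] P1: load  L0 | P0:O(18), P1:S(18) | bus: BusRd
[22] P1: store L4 := 93 | P0:I, P1:M(93) | bus: BusRdX
[23] P1: store L0 := 4 | P0:I, P1:M(4) | bus: BusUpgr,Flush
[24] P0: store L4 := 58 | P0:M(58), P1:I | bus: BusRdX,Flush
[25] P1: store L0 := 44 | P0:I, P1:M(44) | bus: none
[26] P0: load  L0 | P0:S(44), P1:O(44) | bus: BusRd
[27] P1: store L0 := 51 | P0:I, P1:M(51) | bus: BusUpgr

state = I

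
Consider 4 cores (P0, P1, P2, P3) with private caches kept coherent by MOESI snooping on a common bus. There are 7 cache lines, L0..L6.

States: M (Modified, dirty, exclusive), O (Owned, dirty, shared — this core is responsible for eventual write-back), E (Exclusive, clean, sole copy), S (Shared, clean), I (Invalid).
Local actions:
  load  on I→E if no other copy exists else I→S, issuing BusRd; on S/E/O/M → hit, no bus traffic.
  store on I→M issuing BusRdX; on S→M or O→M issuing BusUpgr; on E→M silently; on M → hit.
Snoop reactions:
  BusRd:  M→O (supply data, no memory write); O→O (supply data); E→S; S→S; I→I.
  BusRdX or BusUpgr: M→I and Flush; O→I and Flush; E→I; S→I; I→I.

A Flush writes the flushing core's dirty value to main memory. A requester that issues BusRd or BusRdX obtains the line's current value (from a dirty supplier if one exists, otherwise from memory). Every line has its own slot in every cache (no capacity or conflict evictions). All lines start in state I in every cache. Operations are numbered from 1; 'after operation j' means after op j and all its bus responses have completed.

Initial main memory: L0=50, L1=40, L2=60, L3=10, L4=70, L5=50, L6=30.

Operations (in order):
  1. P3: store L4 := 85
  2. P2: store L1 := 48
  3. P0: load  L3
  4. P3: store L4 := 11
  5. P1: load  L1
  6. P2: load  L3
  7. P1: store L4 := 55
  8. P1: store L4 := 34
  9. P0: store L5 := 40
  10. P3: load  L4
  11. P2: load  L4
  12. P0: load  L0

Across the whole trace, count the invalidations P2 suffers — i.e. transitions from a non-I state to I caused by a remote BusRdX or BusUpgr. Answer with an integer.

invalidations = 0

step 1: P3: store L4 := 85  ⟶  IIIM  (L4)  txn=BusRdX  M[L4]=70
step 2: P2: store L1 := 48  ⟶  IIMI  (L1)  txn=BusRdX  M[L1]=40
step 3: P0: load  L3  ⟶  EIII  (L3)  txn=BusRd  M[L3]=10
step 4: P3: store L4 := 11  ⟶  IIIM  (L4)  txn=∅  M[L4]=70
step 5: P1: load  L1  ⟶  ISOI  (L1)  txn=BusRd  M[L1]=40
step 6: P2: load  L3  ⟶  SISI  (L3)  txn=BusRd  M[L3]=10
step 7: P1: store L4 := 55  ⟶  IMII  (L4)  txn=BusRdX+Flush  M[L4]=11
step 8: P1: store L4 := 34  ⟶  IMII  (L4)  txn=∅  M[L4]=11
step 9: P0: store L5 := 40  ⟶  MIII  (L5)  txn=BusRdX  M[L5]=50
step 10: P3: load  L4  ⟶  IOIS  (L4)  txn=BusRd  M[L4]=11
step 11: P2: load  L4  ⟶  IOSS  (L4)  txn=BusRd  M[L4]=11
step 12: P0: load  L0  ⟶  EIII  (L0)  txn=BusRd  M[L0]=50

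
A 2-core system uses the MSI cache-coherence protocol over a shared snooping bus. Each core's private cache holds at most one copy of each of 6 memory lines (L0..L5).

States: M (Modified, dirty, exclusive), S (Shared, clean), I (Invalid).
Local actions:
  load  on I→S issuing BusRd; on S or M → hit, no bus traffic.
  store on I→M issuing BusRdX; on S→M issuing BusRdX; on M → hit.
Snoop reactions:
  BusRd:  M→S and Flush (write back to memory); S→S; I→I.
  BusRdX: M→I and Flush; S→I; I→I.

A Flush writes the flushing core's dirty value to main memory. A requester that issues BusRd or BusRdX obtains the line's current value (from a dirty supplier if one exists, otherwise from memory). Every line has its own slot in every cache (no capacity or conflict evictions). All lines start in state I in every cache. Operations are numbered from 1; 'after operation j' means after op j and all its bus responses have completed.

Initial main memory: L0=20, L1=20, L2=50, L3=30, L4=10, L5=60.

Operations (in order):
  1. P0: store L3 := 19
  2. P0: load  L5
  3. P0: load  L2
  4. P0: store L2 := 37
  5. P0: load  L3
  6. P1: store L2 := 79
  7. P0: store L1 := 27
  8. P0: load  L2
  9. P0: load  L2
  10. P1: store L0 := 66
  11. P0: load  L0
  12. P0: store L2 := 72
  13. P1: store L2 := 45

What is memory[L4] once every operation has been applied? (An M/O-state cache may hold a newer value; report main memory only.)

memory[L4] = 10

[1] P0: store L3 := 19 | P0:M(19), P1:I | bus: BusRdX
[2] P0: load  L5 | P0:S(60), P1:I | bus: BusRd
[3] P0: load  L2 | P0:S(50), P1:I | bus: BusRd
[4] P0: store L2 := 37 | P0:M(37), P1:I | bus: BusRdX
[5] P0: load  L3 | P0:M(19), P1:I | bus: none
[6] P1: store L2 := 79 | P0:I, P1:M(79) | bus: BusRdX,Flush
[7] P0: store L1 := 27 | P0:M(27), P1:I | bus: BusRdX
[8] P0: load  L2 | P0:S(79), P1:S(79) | bus: BusRd,Flush
[9] P0: load  L2 | P0:S(79), P1:S(79) | bus: none
[10] P1: store L0 := 66 | P0:I, P1:M(66) | bus: BusRdX
[11] P0: load  L0 | P0:S(66), P1:S(66) | bus: BusRd,Flush
[12] P0: store L2 := 72 | P0:M(72), P1:I | bus: BusRdX
[13] P1: store L2 := 45 | P0:I, P1:M(45) | bus: BusRdX,Flush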